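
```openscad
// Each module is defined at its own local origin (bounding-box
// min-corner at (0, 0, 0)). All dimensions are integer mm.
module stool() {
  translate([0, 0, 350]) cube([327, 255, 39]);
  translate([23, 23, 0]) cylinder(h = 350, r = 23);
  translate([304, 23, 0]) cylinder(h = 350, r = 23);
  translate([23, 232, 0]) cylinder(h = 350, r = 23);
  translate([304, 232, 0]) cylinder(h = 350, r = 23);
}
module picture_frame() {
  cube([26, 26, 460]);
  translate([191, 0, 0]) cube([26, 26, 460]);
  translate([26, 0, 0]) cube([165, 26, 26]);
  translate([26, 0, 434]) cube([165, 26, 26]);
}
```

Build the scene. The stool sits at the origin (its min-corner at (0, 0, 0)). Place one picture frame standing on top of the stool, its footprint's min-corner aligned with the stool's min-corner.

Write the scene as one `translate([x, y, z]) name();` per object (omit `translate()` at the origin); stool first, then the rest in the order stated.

stool();
translate([0, 0, 389]) picture_frame();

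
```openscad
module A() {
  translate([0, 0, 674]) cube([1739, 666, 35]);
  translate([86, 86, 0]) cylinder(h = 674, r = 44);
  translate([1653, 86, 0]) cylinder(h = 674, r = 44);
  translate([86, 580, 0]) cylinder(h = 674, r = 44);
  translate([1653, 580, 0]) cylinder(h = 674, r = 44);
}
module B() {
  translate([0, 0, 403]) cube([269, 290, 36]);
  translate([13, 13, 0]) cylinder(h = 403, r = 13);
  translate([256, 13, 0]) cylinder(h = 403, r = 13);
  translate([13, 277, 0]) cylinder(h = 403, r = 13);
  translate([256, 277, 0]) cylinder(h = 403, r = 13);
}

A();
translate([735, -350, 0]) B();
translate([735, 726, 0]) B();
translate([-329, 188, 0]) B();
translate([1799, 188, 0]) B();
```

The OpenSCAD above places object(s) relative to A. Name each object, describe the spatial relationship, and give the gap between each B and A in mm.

A is a table. B is a stool. Four stools sit around the table at the −y, +y, −x, +x sides. The gap between each stool and the table is 60 mm.

Each stool's nearest face is 60 mm from the table's bounding box.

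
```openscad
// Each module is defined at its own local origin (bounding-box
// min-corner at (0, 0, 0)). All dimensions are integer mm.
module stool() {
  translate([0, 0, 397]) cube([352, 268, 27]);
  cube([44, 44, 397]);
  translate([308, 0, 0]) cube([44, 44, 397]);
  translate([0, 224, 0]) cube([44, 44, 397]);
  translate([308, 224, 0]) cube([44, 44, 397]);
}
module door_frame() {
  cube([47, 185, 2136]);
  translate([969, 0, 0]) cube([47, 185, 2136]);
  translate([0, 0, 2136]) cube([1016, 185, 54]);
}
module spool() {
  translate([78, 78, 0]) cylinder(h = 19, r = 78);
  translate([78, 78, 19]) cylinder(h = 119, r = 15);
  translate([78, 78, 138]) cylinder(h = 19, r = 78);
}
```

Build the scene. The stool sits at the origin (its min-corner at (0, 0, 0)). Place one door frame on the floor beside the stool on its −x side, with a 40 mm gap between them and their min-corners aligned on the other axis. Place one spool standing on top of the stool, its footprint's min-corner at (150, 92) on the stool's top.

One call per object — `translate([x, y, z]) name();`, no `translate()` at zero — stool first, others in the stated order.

stool();
translate([-1056, 0, 0]) door_frame();
translate([150, 92, 424]) spool();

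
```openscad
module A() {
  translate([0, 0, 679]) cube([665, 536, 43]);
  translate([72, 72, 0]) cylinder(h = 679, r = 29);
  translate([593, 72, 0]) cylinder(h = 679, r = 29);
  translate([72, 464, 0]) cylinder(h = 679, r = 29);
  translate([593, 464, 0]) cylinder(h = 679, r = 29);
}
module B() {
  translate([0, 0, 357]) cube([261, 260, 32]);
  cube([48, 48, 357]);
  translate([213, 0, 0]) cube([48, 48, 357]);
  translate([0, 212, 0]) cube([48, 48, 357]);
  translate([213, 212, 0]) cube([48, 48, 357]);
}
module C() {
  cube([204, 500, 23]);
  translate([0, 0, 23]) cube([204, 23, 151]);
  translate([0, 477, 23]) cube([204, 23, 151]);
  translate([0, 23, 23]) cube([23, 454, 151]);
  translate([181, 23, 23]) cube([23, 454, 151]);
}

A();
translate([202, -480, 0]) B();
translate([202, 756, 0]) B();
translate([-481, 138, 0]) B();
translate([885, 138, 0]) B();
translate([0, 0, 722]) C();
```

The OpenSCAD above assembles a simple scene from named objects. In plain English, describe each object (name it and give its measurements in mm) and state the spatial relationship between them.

A is a rectangular dining table. The top is 665×536×43 mm with its upper surface at z = 722 mm. It stands on four round legs of 58 mm diameter, each leg's bounding box inset 43 mm from the nearest pair of top edges, running from the floor to the underside of the top.

B is a four-legged stool. The seat is a 261×260×32 mm slab whose top surface is at z = 389 mm; four square legs, each 48×48 mm in cross-section, run from the floor (z = 0) to the underside of the seat, each flush with a corner of the seat.

C is an open storage box with external size 204×500×174 mm and wall thickness 23 mm (the base is also 23 mm thick). The base covers the whole footprint; the four walls stand on the base, with the y-facing walls full-width and the x-facing walls fitting between their inner faces.

Four stools sit around the table at the −y, +y, −x, +x sides. The open box is on top of the table.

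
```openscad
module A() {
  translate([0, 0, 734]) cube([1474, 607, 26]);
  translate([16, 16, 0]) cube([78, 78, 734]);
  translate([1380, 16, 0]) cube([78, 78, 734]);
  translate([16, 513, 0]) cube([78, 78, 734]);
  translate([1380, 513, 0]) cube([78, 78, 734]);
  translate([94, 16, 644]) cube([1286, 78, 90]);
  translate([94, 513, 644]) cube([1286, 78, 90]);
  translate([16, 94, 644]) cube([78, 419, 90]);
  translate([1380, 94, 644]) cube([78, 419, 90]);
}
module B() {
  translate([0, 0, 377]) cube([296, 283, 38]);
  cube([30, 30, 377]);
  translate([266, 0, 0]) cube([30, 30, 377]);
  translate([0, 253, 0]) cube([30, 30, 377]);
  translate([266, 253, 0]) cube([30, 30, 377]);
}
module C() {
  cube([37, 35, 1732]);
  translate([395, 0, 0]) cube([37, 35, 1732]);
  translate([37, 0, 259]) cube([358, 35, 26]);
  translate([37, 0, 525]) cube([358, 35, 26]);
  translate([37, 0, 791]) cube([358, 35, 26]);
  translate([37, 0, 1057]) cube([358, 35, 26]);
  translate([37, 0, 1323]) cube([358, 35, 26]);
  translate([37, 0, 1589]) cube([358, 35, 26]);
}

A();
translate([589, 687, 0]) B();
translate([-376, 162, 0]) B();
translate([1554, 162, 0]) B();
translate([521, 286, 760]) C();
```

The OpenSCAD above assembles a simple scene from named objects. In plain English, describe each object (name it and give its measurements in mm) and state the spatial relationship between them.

A is a table with a 1474×607 mm rectangular top, 26 mm thick, top surface at z = 760 mm, supported by four 78×78 mm square legs, each inset 16 mm from the nearest pair of top edges, running from the floor. Four apron rails, 78 mm thick and 90 mm tall, run between adjacent legs with their top edges flush with the underside of the top and their outer faces flush with the legs' outer faces.

B is a four-legged stool. The seat is 296×283 mm, 38 mm thick, top at z = 415 mm. It stands on four square legs, each 30×30 mm in cross-section, from z = 0 to the seat underside, each flush with a corner of the seat.

C is a straight ladder. Two 37×35 mm vertical rails, 1732 mm tall, stand 432 mm apart (outside-to-outside) with their front faces coplanar on the −y side. 6 rungs, each 35 mm deep and 26 mm tall, span between the inner faces of the rails, front faces flush with the rails. The lowest rung's underside is at z = 259 mm and rungs are spaced 266 mm apart (underside to underside).

Three stools sit around the table at the +y, −x, +x sides. The ladder is on top of the table, centred.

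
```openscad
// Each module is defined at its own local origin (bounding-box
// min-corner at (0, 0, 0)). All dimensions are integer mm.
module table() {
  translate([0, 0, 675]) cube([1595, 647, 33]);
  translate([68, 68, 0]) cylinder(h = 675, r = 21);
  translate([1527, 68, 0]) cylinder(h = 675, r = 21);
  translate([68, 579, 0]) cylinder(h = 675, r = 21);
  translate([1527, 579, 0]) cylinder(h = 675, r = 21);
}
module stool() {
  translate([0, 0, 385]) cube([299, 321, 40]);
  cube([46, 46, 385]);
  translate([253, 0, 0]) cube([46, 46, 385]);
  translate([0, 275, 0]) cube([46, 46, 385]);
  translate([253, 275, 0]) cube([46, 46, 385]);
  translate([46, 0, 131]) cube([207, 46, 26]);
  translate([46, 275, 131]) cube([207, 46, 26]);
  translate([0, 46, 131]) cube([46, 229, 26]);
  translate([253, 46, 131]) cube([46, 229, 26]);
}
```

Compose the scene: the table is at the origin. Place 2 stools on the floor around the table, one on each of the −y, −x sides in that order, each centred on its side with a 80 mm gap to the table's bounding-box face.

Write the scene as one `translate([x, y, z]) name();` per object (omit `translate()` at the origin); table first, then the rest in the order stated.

table();
translate([648, -401, 0]) stool();
translate([-379, 163, 0]) stool();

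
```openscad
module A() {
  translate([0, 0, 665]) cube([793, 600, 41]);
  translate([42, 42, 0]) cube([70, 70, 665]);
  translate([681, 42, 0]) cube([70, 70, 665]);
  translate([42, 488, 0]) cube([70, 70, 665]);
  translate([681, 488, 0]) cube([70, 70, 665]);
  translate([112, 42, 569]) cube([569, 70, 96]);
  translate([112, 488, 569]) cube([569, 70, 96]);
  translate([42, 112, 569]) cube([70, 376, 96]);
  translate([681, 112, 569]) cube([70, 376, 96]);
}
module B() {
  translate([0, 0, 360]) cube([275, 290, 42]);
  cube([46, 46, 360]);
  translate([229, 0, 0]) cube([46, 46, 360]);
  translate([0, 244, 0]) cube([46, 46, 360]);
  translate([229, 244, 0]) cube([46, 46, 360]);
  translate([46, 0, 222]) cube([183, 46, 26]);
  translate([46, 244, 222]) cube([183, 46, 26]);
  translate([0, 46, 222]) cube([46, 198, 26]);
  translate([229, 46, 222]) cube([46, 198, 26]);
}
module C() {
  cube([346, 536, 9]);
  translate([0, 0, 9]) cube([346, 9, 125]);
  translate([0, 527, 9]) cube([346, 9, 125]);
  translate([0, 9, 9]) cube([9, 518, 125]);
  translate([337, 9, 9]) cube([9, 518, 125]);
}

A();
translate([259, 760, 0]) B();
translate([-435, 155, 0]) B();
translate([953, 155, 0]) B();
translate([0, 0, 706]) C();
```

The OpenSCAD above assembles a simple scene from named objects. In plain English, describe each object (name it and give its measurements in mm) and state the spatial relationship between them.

A is a rectangular dining table. The top is 793×600×41 mm with its upper surface at z = 706 mm. It stands on four 70×70 mm square legs, each inset 42 mm from the nearest pair of top edges, running from the floor to the underside of the top. Four apron rails, 70 mm thick and 96 mm tall, run between adjacent legs with their top edges flush with the underside of the top and their outer faces flush with the legs' outer faces.

B is a simple wooden stool: a rectangular seat 275 mm (x) by 290 mm (y), 42 mm thick, top face at z = 402 mm, on four square legs, each 46×46 mm in cross-section. The legs rest on z = 0, each flush with a corner of the seat. Four stretchers, 46 mm wide and 26 mm tall, connect adjacent legs with their undersides at z = 222 mm, each running between the inner faces of the legs it joins and aligned with the legs' outer faces on the other axis.

C is an open-topped rectangular box: outside dimensions 346×536×134 mm, with a uniform wall and base thickness of 9 mm. The base is a full 346×536 slab on the floor; four walls sit on top of the base. The front and back walls (the −y and +y sides) span the full width; the two side walls fit between them.

Three stools sit around the table at the +y, −x, +x sides. The open box is on top of the table.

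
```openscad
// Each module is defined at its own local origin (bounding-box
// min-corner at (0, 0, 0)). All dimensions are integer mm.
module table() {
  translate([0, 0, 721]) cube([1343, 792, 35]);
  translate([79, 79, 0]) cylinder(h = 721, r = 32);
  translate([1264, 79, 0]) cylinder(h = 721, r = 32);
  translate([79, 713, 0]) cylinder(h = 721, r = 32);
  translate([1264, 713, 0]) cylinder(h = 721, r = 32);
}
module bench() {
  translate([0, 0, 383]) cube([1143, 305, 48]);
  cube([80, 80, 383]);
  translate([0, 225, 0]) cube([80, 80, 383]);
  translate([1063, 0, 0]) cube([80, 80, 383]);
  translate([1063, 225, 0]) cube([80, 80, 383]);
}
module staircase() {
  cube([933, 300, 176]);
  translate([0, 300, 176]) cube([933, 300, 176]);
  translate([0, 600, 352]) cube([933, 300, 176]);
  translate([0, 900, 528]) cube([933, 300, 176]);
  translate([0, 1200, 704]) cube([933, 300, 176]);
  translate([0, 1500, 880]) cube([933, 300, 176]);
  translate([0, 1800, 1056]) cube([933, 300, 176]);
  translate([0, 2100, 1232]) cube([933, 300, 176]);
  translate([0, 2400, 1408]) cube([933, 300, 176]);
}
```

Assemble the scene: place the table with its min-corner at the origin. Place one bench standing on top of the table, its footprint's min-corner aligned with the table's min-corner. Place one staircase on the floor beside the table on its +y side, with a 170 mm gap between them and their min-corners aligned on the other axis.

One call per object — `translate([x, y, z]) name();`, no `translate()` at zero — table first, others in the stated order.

table();
translate([0, 0, 756]) bench();
translate([0, 962, 0]) staircase();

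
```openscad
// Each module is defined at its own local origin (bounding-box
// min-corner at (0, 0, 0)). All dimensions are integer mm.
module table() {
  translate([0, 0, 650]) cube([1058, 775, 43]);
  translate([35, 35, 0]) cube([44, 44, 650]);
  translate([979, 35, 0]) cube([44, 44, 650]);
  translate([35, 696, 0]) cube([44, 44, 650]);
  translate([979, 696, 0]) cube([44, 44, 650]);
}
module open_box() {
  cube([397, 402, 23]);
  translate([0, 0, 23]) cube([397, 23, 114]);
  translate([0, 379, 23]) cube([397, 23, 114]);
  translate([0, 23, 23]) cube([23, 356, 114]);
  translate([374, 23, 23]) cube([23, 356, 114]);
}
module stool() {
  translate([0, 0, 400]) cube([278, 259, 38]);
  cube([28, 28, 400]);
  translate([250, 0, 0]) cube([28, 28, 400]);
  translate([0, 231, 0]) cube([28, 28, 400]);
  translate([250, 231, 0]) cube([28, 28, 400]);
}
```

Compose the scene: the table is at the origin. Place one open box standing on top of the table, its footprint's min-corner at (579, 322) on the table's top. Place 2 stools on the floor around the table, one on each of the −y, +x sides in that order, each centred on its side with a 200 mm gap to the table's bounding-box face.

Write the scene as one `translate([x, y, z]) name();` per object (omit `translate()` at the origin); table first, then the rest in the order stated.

table();
translate([579, 322, 693]) open_box();
translate([390, -459, 0]) stool();
translate([1258, 258, 0]) stool();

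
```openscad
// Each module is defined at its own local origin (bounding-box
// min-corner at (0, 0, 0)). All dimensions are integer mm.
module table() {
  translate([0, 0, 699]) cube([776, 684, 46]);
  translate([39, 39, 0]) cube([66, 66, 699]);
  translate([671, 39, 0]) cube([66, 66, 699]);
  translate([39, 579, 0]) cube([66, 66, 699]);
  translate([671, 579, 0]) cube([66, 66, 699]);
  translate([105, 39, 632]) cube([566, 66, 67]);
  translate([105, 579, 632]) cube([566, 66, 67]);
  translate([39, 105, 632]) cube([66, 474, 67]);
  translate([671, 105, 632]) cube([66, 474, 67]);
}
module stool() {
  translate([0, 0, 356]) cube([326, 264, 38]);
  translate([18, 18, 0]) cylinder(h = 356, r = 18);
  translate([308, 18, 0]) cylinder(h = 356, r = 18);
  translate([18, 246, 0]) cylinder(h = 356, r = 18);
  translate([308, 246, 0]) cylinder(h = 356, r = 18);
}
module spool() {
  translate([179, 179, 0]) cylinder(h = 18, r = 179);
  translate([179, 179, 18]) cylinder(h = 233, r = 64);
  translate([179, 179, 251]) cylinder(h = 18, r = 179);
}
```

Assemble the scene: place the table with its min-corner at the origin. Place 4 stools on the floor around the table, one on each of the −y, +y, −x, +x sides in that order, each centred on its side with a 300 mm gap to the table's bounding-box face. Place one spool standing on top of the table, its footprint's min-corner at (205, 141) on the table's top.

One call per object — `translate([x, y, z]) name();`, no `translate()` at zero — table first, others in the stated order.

table();
translate([225, -564, 0]) stool();
translate([225, 984, 0]) stool();
translate([-626, 210, 0]) stool();
translate([1076, 210, 0]) stool();
translate([205, 141, 745]) spool();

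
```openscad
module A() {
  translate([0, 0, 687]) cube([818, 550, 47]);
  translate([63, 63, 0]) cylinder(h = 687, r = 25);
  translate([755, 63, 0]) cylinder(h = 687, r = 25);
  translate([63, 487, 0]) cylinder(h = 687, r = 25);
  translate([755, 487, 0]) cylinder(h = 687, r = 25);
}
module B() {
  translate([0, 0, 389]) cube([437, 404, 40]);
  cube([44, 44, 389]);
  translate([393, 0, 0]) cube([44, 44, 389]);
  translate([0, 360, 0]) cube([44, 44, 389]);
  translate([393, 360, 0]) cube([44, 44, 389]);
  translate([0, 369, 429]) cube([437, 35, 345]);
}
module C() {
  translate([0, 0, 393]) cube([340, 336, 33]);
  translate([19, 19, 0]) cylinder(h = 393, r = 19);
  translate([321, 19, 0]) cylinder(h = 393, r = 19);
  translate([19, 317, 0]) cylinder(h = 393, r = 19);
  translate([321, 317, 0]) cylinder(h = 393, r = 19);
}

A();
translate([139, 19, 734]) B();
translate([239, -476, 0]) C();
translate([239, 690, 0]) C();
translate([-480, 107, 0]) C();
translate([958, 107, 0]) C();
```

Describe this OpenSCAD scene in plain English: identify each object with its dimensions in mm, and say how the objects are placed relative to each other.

A is a table: top 818 mm (x) × 550 mm (y), 47 mm thick, upper face at z = 734 mm, on four round legs of 50 mm diameter, each leg's bounding box inset 38 mm from the nearest pair of top edges, running from z = 0 to the bottom of the top.

B is a chair. The seat is a 437×404×40 mm slab with its top at z = 429 mm, on four 44×44 mm corner legs (flush with the seat edges, standing on z = 0). A flat backrest 35 mm thick, 345 mm tall, spans the full seat width and rises from the seat top along its +y edge, rear face flush with the rear of the seat.

C is a simple wooden stool: a rectangular seat 340 mm (x) by 336 mm (y), 33 mm thick, top face at z = 426 mm, on four round legs, each 38 mm in diameter. The legs rest on z = 0, each leg's axis is inset half a diameter from the nearest pair of seat edges (so the leg's bounding box is flush with the corner).

The chair is on top of the table. Four stools sit around the table at the −y, +y, −x, +x sides.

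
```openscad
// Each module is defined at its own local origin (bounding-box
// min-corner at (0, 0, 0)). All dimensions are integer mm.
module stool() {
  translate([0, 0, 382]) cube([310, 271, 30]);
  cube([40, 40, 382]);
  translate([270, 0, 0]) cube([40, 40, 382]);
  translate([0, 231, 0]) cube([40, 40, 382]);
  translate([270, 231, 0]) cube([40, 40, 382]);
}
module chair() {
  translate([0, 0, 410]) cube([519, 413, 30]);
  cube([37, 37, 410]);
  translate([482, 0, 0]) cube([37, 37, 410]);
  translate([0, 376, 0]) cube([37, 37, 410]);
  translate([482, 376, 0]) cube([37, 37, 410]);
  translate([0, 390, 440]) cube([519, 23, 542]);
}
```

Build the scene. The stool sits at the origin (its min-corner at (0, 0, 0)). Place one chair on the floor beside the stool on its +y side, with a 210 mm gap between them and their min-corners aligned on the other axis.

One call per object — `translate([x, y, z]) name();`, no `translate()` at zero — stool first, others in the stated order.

stool();
translate([0, 481, 0]) chair();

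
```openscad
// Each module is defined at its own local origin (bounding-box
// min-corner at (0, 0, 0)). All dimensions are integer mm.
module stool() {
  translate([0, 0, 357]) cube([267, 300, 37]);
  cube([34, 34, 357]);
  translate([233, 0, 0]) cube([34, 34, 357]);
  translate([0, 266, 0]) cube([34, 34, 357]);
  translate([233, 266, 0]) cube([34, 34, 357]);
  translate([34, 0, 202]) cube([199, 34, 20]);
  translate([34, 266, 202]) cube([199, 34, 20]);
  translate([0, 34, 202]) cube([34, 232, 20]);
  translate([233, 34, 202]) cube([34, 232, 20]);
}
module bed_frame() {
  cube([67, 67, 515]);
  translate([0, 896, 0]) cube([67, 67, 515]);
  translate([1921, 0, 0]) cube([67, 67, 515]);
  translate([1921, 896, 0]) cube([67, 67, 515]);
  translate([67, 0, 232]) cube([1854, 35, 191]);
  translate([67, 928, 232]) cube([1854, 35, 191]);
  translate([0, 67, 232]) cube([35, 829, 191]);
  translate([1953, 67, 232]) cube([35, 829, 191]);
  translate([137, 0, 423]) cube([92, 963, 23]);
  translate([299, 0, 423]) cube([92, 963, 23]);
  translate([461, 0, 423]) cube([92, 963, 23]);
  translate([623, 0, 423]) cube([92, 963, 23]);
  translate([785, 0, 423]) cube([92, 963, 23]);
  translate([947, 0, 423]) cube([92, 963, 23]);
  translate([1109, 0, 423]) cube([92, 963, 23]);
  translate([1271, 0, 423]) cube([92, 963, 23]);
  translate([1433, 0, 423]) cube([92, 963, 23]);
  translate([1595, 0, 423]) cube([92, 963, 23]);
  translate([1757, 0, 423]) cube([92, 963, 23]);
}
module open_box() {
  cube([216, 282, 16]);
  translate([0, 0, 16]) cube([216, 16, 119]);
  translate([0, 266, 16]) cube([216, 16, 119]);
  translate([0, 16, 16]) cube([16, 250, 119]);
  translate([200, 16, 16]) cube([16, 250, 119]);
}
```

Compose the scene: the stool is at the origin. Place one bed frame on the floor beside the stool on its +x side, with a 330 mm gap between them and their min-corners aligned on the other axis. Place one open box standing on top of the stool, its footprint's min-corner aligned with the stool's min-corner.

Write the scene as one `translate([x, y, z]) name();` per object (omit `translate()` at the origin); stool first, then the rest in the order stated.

stool();
translate([597, 0, 0]) bed_frame();
translate([0, 0, 394]) open_box();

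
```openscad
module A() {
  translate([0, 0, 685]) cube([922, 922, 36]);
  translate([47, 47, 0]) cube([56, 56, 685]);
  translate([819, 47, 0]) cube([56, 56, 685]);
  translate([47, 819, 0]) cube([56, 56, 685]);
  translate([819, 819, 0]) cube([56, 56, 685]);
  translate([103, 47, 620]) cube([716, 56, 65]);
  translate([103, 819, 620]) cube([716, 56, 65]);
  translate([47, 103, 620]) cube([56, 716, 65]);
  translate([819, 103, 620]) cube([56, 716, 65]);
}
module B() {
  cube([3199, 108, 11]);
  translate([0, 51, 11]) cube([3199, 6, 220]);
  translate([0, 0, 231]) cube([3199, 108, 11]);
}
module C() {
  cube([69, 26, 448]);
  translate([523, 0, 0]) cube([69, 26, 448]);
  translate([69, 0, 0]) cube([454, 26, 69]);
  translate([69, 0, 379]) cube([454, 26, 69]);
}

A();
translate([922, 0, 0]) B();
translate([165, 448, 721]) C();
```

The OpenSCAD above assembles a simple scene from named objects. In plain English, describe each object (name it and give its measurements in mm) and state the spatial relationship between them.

A is a table with a 922×922 mm rectangular top, 36 mm thick, top surface at z = 721 mm, supported by four 56×56 mm square legs, each inset 47 mm from the nearest pair of top edges, running from the floor. Four apron rails, 56 mm thick and 65 mm tall, run between adjacent legs with their top edges flush with the underside of the top and their outer faces flush with the legs' outer faces.

B is an I-beam lying along x, 3199 mm long. Overall section height 242 mm. Two flanges 108 mm wide (y) and 11 mm thick, one on the floor and one at the top; a web 6 mm thick runs between them, centred on the flange width.

C is a picture frame with a 454×310 mm rectangular opening (x by z) and a uniform 69 mm border on every side. Frame depth is 26 mm along y. It is built from two vertical stiles running the full outside height and two horizontal rails spanning the gap between the stiles.

The I-beam is against the table's +x side, with their −y faces flush. The picture frame is on top of the table, centred.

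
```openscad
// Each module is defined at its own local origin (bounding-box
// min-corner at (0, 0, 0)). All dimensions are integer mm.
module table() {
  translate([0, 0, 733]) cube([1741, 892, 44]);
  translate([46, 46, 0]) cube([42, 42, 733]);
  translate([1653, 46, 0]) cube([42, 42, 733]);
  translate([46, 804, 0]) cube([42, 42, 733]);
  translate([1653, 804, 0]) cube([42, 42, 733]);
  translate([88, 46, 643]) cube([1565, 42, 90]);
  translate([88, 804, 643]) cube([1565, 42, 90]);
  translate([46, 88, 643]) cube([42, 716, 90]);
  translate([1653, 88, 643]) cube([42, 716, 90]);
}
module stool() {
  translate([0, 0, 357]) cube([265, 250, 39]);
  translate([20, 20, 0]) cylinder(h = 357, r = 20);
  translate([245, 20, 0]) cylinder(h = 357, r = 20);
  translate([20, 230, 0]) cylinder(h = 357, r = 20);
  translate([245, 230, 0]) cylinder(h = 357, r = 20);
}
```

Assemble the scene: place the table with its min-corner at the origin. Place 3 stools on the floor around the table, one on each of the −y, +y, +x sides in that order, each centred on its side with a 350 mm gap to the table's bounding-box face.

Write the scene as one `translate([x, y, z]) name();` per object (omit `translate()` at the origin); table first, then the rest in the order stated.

table();
translate([738, -600, 0]) stool();
translate([738, 1242, 0]) stool();
translate([2091, 321, 0]) stool();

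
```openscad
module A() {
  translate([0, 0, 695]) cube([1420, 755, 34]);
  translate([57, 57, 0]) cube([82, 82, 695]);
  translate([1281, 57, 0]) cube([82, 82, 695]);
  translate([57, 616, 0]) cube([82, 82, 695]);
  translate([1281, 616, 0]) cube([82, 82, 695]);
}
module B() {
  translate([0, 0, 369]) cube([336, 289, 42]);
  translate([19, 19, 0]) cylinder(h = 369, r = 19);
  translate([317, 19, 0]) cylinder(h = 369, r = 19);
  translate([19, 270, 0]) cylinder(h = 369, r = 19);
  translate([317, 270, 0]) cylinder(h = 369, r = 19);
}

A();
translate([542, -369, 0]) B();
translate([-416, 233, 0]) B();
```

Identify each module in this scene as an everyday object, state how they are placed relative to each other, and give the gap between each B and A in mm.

A is a table. B is a stool. Two stools sit around the table at the −y, −x sides. The gap between each stool and the table is 80 mm.

Each stool's nearest face is 80 mm from the table's bounding box.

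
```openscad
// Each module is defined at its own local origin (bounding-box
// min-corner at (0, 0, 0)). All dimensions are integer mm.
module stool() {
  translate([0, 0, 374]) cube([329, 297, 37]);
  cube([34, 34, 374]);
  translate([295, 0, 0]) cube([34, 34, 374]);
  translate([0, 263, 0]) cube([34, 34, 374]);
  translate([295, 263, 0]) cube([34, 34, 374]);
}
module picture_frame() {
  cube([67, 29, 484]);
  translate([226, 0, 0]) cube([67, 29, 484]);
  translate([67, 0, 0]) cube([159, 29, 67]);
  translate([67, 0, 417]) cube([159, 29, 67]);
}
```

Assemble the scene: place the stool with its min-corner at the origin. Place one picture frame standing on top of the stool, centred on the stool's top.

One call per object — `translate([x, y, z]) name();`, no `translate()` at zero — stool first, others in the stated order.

stool();
translate([18, 134, 411]) picture_frame();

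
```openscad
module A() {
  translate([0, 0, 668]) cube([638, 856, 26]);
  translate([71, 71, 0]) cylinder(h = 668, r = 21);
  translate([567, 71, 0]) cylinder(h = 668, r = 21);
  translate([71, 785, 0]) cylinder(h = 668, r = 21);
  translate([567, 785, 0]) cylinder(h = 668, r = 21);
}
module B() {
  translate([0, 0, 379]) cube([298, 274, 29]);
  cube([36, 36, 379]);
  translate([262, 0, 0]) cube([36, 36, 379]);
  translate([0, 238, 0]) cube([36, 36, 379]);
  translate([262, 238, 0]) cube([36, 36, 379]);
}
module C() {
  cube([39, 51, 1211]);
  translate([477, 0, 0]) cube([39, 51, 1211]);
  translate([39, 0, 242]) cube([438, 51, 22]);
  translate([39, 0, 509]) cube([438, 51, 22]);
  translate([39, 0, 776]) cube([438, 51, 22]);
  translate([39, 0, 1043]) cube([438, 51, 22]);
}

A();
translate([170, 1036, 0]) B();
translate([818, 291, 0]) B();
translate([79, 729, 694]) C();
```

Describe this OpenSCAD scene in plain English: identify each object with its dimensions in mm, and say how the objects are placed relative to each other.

A is a rectangular dining table. The top is 638×856×26 mm with its upper surface at z = 694 mm. It stands on four round legs of 42 mm diameter, each leg's bounding box inset 50 mm from the nearest pair of top edges, running from the floor to the underside of the top.

B is a simple wooden stool: a rectangular seat 298 mm (x) by 274 mm (y), 29 mm thick, top face at z = 408 mm, on four square legs, each 36×36 mm in cross-section. The legs rest on z = 0, each flush with a corner of the seat.

C is a wooden ladder with two side rails of 39×51 mm section and 1211 mm height, set 516 mm apart overall. Between them run 4 rectangular rungs (51 mm deep, 22 mm thick), front faces flush with the rails' −y face. The bottom of the first rung is 242 mm above the floor and each subsequent rung is 267 mm higher than the one below.

Two stools sit around the table at the +y, +x sides. The ladder is on top of the table.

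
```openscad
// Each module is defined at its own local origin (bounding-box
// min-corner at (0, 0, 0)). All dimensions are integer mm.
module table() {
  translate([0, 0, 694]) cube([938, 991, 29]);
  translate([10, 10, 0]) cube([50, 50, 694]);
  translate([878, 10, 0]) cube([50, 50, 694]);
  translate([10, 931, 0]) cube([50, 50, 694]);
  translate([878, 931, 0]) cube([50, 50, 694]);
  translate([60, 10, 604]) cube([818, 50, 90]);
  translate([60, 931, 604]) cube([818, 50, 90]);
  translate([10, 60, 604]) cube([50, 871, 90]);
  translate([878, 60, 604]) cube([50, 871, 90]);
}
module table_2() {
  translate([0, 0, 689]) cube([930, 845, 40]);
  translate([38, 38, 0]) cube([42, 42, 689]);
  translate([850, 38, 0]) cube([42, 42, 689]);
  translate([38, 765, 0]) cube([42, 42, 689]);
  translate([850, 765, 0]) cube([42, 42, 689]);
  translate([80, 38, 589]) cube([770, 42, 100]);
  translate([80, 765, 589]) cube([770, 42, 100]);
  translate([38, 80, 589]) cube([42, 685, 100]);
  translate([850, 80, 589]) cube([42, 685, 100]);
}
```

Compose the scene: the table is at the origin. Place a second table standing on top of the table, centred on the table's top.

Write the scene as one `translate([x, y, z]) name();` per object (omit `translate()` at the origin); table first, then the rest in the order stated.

table();
translate([4, 73, 723]) table_2();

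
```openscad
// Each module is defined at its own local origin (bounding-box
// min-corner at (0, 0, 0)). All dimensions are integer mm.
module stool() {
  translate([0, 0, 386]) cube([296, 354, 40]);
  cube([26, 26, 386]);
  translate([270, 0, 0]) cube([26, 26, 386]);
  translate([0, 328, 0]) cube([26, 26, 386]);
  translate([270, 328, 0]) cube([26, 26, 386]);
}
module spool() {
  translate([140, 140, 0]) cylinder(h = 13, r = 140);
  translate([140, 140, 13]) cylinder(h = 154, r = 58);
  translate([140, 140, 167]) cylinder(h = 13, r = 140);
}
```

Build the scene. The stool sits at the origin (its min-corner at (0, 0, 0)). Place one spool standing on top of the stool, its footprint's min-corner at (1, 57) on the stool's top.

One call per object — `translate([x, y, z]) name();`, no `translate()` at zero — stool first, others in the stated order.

stool();
translate([1, 57, 426]) spool();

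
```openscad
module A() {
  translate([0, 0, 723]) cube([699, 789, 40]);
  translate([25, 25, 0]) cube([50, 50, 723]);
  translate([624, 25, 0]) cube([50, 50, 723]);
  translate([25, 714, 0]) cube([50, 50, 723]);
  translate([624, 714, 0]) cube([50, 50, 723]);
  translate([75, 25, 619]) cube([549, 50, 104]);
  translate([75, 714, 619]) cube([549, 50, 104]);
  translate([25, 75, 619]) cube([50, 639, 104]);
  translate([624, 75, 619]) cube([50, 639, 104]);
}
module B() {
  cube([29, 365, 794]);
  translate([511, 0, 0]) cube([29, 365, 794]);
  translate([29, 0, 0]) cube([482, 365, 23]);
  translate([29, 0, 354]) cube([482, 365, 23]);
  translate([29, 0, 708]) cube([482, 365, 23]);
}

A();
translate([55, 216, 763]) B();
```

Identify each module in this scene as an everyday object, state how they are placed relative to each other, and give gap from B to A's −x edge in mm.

The bookshelf's min-x is at 55; the table's min-x is 0; gap = 55 mm.

A is a table. B is a bookshelf. The bookshelf is on top of the table. The gap from the bookshelf to the table's −x edge is 55 mm.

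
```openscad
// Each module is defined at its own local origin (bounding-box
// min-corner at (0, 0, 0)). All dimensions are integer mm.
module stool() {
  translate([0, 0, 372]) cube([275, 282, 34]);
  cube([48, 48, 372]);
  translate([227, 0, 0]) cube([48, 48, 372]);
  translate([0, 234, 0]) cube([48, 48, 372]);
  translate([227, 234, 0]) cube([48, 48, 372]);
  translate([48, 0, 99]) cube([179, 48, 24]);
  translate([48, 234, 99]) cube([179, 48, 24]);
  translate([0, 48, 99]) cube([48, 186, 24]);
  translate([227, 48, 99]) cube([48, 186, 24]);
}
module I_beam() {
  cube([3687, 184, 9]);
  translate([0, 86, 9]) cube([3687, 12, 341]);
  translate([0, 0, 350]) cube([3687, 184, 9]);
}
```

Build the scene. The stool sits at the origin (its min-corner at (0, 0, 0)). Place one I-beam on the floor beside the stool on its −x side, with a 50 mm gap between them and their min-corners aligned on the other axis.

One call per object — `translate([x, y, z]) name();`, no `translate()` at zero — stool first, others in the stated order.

stool();
translate([-3737, 0, 0]) I_beam();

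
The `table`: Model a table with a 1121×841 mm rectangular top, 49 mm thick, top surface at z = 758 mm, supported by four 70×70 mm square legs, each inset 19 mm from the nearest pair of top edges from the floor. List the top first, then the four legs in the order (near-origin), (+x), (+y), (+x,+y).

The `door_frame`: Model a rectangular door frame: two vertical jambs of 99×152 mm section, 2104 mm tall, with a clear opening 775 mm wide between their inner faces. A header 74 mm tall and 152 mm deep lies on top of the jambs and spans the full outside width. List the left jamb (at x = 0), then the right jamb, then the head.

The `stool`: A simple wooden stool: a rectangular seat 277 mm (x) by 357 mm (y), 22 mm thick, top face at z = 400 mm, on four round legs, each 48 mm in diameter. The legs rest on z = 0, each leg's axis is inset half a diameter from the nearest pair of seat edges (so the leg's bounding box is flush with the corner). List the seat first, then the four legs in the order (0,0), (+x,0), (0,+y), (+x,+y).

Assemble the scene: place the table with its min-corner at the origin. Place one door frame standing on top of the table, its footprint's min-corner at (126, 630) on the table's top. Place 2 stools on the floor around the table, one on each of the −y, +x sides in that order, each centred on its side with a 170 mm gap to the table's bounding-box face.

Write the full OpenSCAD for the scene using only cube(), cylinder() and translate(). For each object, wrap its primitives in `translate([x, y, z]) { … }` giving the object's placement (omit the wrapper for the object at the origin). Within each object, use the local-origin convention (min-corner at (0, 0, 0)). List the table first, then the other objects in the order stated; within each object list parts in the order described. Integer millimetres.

translate([0, 0, 709]) cube([1121, 841, 49]);
translate([19, 19, 0]) cube([70, 70, 709]);
translate([1032, 19, 0]) cube([70, 70, 709]);
translate([19, 752, 0]) cube([70, 70, 709]);
translate([1032, 752, 0]) cube([70, 70, 709]);
translate([126, 630, 758]) {
  cube([99, 152, 2104]);
  translate([874, 0, 0]) cube([99, 152, 2104]);
  translate([0, 0, 2104]) cube([973, 152, 74]);
}
translate([422, -527, 0]) {
  translate([0, 0, 378]) cube([277, 357, 22]);
  translate([24, 24, 0]) cylinder(h = 378, r = 24);
  translate([253, 24, 0]) cylinder(h = 378, r = 24);
  translate([24, 333, 0]) cylinder(h = 378, r = 24);
  translate([253, 333, 0]) cylinder(h = 378, r = 24);
}
translate([1291, 242, 0]) {
  translate([0, 0, 378]) cube([277, 357, 22]);
  translate([24, 24, 0]) cylinder(h = 378, r = 24);
  translate([253, 24, 0]) cylinder(h = 378, r = 24);
  translate([24, 333, 0]) cylinder(h = 378, r = 24);
  translate([253, 333, 0]) cylinder(h = 378, r = 24);
}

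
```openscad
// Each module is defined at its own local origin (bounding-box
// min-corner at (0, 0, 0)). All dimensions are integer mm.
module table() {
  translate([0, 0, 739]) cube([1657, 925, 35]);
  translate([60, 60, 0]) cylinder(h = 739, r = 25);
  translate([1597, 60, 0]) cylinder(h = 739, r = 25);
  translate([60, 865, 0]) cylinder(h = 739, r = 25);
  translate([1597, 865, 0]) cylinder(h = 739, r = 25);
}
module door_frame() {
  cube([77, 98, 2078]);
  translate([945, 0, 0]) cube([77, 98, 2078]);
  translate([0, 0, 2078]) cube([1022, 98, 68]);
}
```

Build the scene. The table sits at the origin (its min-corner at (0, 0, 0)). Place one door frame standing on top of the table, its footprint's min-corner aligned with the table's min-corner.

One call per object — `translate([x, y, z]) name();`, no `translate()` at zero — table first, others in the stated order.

table();
translate([0, 0, 774]) door_frame();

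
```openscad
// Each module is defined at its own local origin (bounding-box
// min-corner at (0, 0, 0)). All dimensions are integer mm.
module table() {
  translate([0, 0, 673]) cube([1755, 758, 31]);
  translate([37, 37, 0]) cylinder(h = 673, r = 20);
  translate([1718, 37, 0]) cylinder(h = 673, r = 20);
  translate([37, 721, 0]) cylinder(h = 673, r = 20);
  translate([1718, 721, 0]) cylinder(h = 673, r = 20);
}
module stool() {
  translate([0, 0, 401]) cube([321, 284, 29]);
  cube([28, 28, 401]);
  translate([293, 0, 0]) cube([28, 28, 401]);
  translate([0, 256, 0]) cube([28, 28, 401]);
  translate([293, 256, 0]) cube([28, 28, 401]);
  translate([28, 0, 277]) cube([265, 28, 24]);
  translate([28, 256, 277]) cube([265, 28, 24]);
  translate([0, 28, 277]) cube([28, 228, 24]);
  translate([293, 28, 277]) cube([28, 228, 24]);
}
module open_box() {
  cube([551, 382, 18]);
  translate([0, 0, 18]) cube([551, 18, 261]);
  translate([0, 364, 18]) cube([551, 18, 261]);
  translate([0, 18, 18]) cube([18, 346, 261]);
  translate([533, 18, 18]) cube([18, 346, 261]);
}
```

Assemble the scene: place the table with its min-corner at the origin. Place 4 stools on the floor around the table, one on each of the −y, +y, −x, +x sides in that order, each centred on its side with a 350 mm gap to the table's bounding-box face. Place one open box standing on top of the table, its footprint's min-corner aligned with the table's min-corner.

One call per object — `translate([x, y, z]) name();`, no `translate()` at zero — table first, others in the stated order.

table();
translate([717, -634, 0]) stool();
translate([717, 1108, 0]) stool();
translate([-671, 237, 0]) stool();
translate([2105, 237, 0]) stool();
translate([0, 0, 704]) open_box();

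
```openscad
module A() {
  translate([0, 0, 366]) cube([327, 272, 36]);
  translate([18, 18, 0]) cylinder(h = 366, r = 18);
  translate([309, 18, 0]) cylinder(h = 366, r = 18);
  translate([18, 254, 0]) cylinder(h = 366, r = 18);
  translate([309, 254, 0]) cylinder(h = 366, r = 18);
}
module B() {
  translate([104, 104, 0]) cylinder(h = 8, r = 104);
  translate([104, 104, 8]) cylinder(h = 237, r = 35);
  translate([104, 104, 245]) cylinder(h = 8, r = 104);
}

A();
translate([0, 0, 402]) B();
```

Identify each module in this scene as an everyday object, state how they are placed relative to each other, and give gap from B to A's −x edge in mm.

The spool's min-x is at 0; the stool's min-x is 0; gap = 0 mm.

A is a stool. B is a spool. The spool is on top of the stool. The gap from the spool to the stool's −x edge is 0 mm.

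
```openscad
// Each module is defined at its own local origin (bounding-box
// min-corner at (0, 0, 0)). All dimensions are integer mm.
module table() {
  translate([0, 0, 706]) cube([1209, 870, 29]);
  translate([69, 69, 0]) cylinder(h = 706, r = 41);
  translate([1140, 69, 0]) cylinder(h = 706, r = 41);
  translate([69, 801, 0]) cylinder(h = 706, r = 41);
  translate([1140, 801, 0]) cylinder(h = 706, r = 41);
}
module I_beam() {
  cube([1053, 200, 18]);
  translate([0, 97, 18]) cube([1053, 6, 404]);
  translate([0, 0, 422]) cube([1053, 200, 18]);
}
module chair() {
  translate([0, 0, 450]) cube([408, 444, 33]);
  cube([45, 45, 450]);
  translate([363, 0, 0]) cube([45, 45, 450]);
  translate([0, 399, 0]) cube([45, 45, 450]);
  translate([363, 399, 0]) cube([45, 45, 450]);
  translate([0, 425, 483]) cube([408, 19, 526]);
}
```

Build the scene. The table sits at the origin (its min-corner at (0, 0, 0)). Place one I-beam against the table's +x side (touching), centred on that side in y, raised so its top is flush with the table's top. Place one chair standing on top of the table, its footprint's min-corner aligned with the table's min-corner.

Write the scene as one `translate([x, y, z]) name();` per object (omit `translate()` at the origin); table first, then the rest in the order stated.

table();
translate([1209, 335, 295]) I_beam();
translate([0, 0, 735]) chair();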